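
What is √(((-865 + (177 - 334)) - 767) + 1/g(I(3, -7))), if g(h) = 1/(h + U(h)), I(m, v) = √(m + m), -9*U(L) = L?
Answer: √(-16101 + 8*√6)/3 ≈ 42.271*I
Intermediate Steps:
U(L) = -L/9
I(m, v) = √2*√m (I(m, v) = √(2*m) = √2*√m)
g(h) = 9/(8*h) (g(h) = 1/(h - h/9) = 1/(8*h/9) = 9/(8*h))
√(((-865 + (177 - 334)) - 767) + 1/g(I(3, -7))) = √(((-865 + (177 - 334)) - 767) + 1/(9/(8*((√2*√3))))) = √(((-865 - 157) - 767) + 1/(9/(8*(√6)))) = √((-1022 - 767) + 1/(9*(√6/6)/8)) = √(-1789 + 1/(3*√6/16)) = √(-1789 + 8*√6/9)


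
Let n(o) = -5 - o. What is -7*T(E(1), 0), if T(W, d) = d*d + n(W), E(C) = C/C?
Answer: 42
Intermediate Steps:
E(C) = 1
T(W, d) = -5 + d**2 - W (T(W, d) = d*d + (-5 - W) = d**2 + (-5 - W) = -5 + d**2 - W)
-7*T(E(1), 0) = -7*(-5 + 0**2 - 1*1) = -7*(-5 + 0 - 1) = -7*(-6) = 42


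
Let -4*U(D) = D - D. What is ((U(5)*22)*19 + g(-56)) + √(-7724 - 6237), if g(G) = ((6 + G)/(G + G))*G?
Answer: -25 + I*√13961 ≈ -25.0 + 118.16*I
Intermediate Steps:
U(D) = 0 (U(D) = -(D - D)/4 = -¼*0 = 0)
g(G) = 3 + G/2 (g(G) = ((6 + G)/((2*G)))*G = ((6 + G)*(1/(2*G)))*G = ((6 + G)/(2*G))*G = 3 + G/2)
((U(5)*22)*19 + g(-56)) + √(-7724 - 6237) = ((0*22)*19 + (3 + (½)*(-56))) + √(-7724 - 6237) = (0*19 + (3 - 28)) + √(-13961) = (0 - 25) + I*√13961 = -25 + I*√13961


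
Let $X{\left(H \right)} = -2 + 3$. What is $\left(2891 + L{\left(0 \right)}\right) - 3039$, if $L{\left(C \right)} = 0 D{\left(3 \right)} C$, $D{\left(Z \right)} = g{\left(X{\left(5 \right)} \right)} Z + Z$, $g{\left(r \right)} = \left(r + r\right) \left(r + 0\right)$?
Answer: $-148$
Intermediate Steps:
$X{\left(H \right)} = 1$
$g{\left(r \right)} = 2 r^{2}$ ($g{\left(r \right)} = 2 r r = 2 r^{2}$)
$D{\left(Z \right)} = 3 Z$ ($D{\left(Z \right)} = 2 \cdot 1^{2} Z + Z = 2 \cdot 1 Z + Z = 2 Z + Z = 3 Z$)
$L{\left(C \right)} = 0$ ($L{\left(C \right)} = 0 \cdot 3 \cdot 3 C = 0 \cdot 9 C = 0 C = 0$)
$\left(2891 + L{\left(0 \right)}\right) - 3039 = \left(2891 + 0\right) - 3039 = 2891 - 3039 = -148$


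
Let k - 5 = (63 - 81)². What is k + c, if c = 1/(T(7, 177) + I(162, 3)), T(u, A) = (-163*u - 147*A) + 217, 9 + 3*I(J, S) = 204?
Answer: 8842861/26878 ≈ 329.00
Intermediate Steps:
I(J, S) = 65 (I(J, S) = -3 + (⅓)*204 = -3 + 68 = 65)
T(u, A) = 217 - 163*u - 147*A
c = -1/26878 (c = 1/((217 - 163*7 - 147*177) + 65) = 1/((217 - 1141 - 26019) + 65) = 1/(-26943 + 65) = 1/(-26878) = -1/26878 ≈ -3.7205e-5)
k = 329 (k = 5 + (63 - 81)² = 5 + (-18)² = 5 + 324 = 329)
k + c = 329 - 1/26878 = 8842861/26878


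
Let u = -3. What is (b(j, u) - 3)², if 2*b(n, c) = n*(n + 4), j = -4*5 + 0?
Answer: 24649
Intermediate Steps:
j = -20 (j = -20 + 0 = -20)
b(n, c) = n*(4 + n)/2 (b(n, c) = (n*(n + 4))/2 = (n*(4 + n))/2 = n*(4 + n)/2)
(b(j, u) - 3)² = ((½)*(-20)*(4 - 20) - 3)² = ((½)*(-20)*(-16) - 3)² = (160 - 3)² = 157² = 24649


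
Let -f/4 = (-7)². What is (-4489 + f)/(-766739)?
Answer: 4685/766739 ≈ 0.0061103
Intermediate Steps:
f = -196 (f = -4*(-7)² = -4*49 = -196)
(-4489 + f)/(-766739) = (-4489 - 196)/(-766739) = -4685*(-1/766739) = 4685/766739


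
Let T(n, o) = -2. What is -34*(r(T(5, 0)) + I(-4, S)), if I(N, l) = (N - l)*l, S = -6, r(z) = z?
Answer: 476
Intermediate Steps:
I(N, l) = l*(N - l)
-34*(r(T(5, 0)) + I(-4, S)) = -34*(-2 - 6*(-4 - 1*(-6))) = -34*(-2 - 6*(-4 + 6)) = -34*(-2 - 6*2) = -34*(-2 - 12) = -34*(-14) = 476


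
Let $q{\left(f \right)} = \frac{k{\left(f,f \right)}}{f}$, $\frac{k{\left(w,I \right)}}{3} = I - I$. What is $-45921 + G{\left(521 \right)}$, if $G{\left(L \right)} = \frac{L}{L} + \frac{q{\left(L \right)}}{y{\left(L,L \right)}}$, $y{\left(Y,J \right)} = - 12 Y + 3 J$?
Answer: $-45920$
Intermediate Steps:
$k{\left(w,I \right)} = 0$ ($k{\left(w,I \right)} = 3 \left(I - I\right) = 3 \cdot 0 = 0$)
$q{\left(f \right)} = 0$ ($q{\left(f \right)} = \frac{0}{f} = 0$)
$G{\left(L \right)} = 1$ ($G{\left(L \right)} = \frac{L}{L} + \frac{0}{- 12 L + 3 L} = 1 + \frac{0}{\left(-9\right) L} = 1 + 0 \left(- \frac{1}{9 L}\right) = 1 + 0 = 1$)
$-45921 + G{\left(521 \right)} = -45921 + 1 = -45920$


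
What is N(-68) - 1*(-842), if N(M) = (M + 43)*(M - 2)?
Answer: 2592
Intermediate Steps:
N(M) = (-2 + M)*(43 + M) (N(M) = (43 + M)*(-2 + M) = (-2 + M)*(43 + M))
N(-68) - 1*(-842) = (-86 + (-68)**2 + 41*(-68)) - 1*(-842) = (-86 + 4624 - 2788) + 842 = 1750 + 842 = 2592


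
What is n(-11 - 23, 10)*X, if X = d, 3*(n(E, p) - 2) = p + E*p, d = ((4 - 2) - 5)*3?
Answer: 972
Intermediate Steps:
d = -9 (d = (2 - 5)*3 = -3*3 = -9)
n(E, p) = 2 + p/3 + E*p/3 (n(E, p) = 2 + (p + E*p)/3 = 2 + (p/3 + E*p/3) = 2 + p/3 + E*p/3)
X = -9
n(-11 - 23, 10)*X = (2 + (⅓)*10 + (⅓)*(-11 - 23)*10)*(-9) = (2 + 10/3 + (⅓)*(-34)*10)*(-9) = (2 + 10/3 - 340/3)*(-9) = -108*(-9) = 972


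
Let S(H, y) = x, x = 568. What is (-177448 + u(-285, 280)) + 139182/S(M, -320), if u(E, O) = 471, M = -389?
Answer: -50191877/284 ≈ -1.7673e+5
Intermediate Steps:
S(H, y) = 568
(-177448 + u(-285, 280)) + 139182/S(M, -320) = (-177448 + 471) + 139182/568 = -176977 + 139182*(1/568) = -176977 + 69591/284 = -50191877/284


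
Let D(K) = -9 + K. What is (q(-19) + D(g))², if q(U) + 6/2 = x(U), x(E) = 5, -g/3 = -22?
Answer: 3481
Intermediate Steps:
g = 66 (g = -3*(-22) = 66)
q(U) = 2 (q(U) = -3 + 5 = 2)
(q(-19) + D(g))² = (2 + (-9 + 66))² = (2 + 57)² = 59² = 3481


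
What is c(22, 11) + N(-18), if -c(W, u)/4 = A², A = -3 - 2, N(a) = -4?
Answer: -104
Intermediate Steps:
A = -5
c(W, u) = -100 (c(W, u) = -4*(-5)² = -4*25 = -100)
c(22, 11) + N(-18) = -100 - 4 = -104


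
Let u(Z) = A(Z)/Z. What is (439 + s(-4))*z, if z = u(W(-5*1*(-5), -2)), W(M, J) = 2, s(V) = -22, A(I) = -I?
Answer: -417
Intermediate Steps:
u(Z) = -1 (u(Z) = (-Z)/Z = -1)
z = -1
(439 + s(-4))*z = (439 - 22)*(-1) = 417*(-1) = -417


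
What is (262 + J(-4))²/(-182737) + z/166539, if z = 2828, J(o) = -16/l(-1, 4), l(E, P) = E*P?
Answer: -11266853248/30432837243 ≈ -0.37022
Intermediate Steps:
J(o) = 4 (J(o) = -16/((-1*4)) = -16/(-4) = -16*(-¼) = 4)
(262 + J(-4))²/(-182737) + z/166539 = (262 + 4)²/(-182737) + 2828/166539 = 266²*(-1/182737) + 2828*(1/166539) = 70756*(-1/182737) + 2828/166539 = -70756/182737 + 2828/166539 = -11266853248/30432837243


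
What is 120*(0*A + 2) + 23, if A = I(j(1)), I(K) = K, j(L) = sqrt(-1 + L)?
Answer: 263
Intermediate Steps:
A = 0 (A = sqrt(-1 + 1) = sqrt(0) = 0)
120*(0*A + 2) + 23 = 120*(0*0 + 2) + 23 = 120*(0 + 2) + 23 = 120*2 + 23 = 240 + 23 = 263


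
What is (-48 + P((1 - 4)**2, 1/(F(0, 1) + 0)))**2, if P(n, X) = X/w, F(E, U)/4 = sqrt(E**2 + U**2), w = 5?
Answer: 919681/400 ≈ 2299.2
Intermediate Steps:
F(E, U) = 4*sqrt(E**2 + U**2)
P(n, X) = X/5
(-48 + P((1 - 4)**2, 1/(F(0, 1) + 0)))**2 = (-48 + 1/(5*(4*sqrt(0**2 + 1**2) + 0)))**2 = (-48 + 1/(5*(4*sqrt(0 + 1) + 0)))**2 = (-48 + 1/(5*(4*sqrt(1) + 0)))**2 = (-48 + 1/(5*(4*1 + 0)))**2 = (-48 + 1/(5*(4 + 0)))**2 = (-48 + (1/5)/4)**2 = (-48 + (1/5)*(1/4))**2 = (-48 + 1/20)**2 = (-959/20)**2 = 919681/400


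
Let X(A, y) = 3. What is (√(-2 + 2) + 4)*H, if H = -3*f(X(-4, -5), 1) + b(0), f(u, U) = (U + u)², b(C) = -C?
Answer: -192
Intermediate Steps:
H = -48 (H = -3*(1 + 3)² - 1*0 = -3*4² + 0 = -3*16 + 0 = -48 + 0 = -48)
(√(-2 + 2) + 4)*H = (√(-2 + 2) + 4)*(-48) = (√0 + 4)*(-48) = (0 + 4)*(-48) = 4*(-48) = -192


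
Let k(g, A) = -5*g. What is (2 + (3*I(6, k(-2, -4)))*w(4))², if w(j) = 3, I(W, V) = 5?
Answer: 2209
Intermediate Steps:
(2 + (3*I(6, k(-2, -4)))*w(4))² = (2 + (3*5)*3)² = (2 + 15*3)² = (2 + 45)² = 47² = 2209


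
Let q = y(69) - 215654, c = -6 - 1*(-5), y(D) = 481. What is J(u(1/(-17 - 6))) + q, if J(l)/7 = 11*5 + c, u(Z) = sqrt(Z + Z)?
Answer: -214795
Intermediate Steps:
c = -1 (c = -6 + 5 = -1)
u(Z) = sqrt(2)*sqrt(Z) (u(Z) = sqrt(2*Z) = sqrt(2)*sqrt(Z))
q = -215173 (q = 481 - 215654 = -215173)
J(l) = 378 (J(l) = 7*(11*5 - 1) = 7*(55 - 1) = 7*54 = 378)
J(u(1/(-17 - 6))) + q = 378 - 215173 = -214795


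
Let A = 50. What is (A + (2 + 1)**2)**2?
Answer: 3481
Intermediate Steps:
(A + (2 + 1)**2)**2 = (50 + (2 + 1)**2)**2 = (50 + 3**2)**2 = (50 + 9)**2 = 59**2 = 3481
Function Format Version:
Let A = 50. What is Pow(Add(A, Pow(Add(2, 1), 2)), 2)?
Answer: 3481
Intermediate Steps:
Pow(Add(A, Pow(Add(2, 1), 2)), 2) = Pow(Add(50, Pow(Add(2, 1), 2)), 2) = Pow(Add(50, Pow(3, 2)), 2) = Pow(Add(50, 9), 2) = Pow(59, 2) = 3481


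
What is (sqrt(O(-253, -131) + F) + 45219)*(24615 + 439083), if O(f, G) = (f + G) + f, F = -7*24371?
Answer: 20967959862 + 4173282*I*sqrt(2114) ≈ 2.0968e+10 + 1.9188e+8*I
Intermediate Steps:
F = -170597
O(f, G) = G + 2*f (O(f, G) = (G + f) + f = G + 2*f)
(sqrt(O(-253, -131) + F) + 45219)*(24615 + 439083) = (sqrt((-131 + 2*(-253)) - 170597) + 45219)*(24615 + 439083) = (sqrt((-131 - 506) - 170597) + 45219)*463698 = (sqrt(-637 - 170597) + 45219)*463698 = (sqrt(-171234) + 45219)*463698 = (9*I*sqrt(2114) + 45219)*463698 = (45219 + 9*I*sqrt(2114))*463698 = 20967959862 + 4173282*I*sqrt(2114)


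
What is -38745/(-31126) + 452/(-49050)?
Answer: 943186649/763365150 ≈ 1.2356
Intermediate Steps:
-38745/(-31126) + 452/(-49050) = -38745*(-1/31126) + 452*(-1/49050) = 38745/31126 - 226/24525 = 943186649/763365150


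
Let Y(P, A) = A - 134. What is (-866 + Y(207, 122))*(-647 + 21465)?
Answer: -18278204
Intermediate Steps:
Y(P, A) = -134 + A
(-866 + Y(207, 122))*(-647 + 21465) = (-866 + (-134 + 122))*(-647 + 21465) = (-866 - 12)*20818 = -878*20818 = -18278204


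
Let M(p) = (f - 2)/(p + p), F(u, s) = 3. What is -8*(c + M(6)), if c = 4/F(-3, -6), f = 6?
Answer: -40/3 ≈ -13.333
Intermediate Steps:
M(p) = 2/p (M(p) = (6 - 2)/(p + p) = 4/((2*p)) = 4*(1/(2*p)) = 2/p)
c = 4/3 ≈ 1.3333
-8*(c + M(6)) = -8*(4/3 + 2/6) = -8*(4/3 + 2*(⅙)) = -8*(4/3 + ⅓) = -8*5/3 = -40/3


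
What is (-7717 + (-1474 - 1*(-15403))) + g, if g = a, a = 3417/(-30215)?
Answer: 187692163/30215 ≈ 6211.9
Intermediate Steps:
a = -3417/30215 (a = 3417*(-1/30215) = -3417/30215 ≈ -0.11309)
g = -3417/30215 ≈ -0.11309
(-7717 + (-1474 - 1*(-15403))) + g = (-7717 + (-1474 - 1*(-15403))) - 3417/30215 = (-7717 + (-1474 + 15403)) - 3417/30215 = (-7717 + 13929) - 3417/30215 = 6212 - 3417/30215 = 187692163/30215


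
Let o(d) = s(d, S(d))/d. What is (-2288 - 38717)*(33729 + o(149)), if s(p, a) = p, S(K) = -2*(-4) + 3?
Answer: -1383098650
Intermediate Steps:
S(K) = 11 (S(K) = 8 + 3 = 11)
o(d) = 1 (o(d) = d/d = 1)
(-2288 - 38717)*(33729 + o(149)) = (-2288 - 38717)*(33729 + 1) = -41005*33730 = -1383098650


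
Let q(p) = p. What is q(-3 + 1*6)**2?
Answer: 9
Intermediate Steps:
q(-3 + 1*6)**2 = (-3 + 1*6)**2 = (-3 + 6)**2 = 3**2 = 9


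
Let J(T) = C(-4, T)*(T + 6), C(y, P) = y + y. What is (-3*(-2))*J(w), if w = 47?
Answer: -2544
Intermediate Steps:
C(y, P) = 2*y
J(T) = -48 - 8*T (J(T) = (2*(-4))*(T + 6) = -8*(6 + T) = -48 - 8*T)
(-3*(-2))*J(w) = (-3*(-2))*(-48 - 8*47) = 6*(-48 - 376) = 6*(-424) = -2544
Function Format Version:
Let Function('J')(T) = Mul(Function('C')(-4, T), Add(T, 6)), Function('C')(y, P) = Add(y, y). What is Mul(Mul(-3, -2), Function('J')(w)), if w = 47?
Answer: -2544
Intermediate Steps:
Function('C')(y, P) = Mul(2, y)
Function('J')(T) = Add(-48, Mul(-8, T)) (Function('J')(T) = Mul(Mul(2, -4), Add(T, 6)) = Mul(-8, Add(6, T)) = Add(-48, Mul(-8, T)))
Mul(Mul(-3, -2), Function('J')(w)) = Mul(Mul(-3, -2), Add(-48, Mul(-8, 47))) = Mul(6, Add(-48, -376)) = Mul(6, -424) = -2544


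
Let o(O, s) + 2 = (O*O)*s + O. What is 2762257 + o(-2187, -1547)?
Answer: -7396492975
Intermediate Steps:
o(O, s) = -2 + O + s*O² (o(O, s) = -2 + ((O*O)*s + O) = -2 + (O²*s + O) = -2 + (s*O² + O) = -2 + (O + s*O²) = -2 + O + s*O²)
2762257 + o(-2187, -1547) = 2762257 + (-2 - 2187 - 1547*(-2187)²) = 2762257 + (-2 - 2187 - 1547*4782969) = 2762257 + (-2 - 2187 - 7399253043) = 2762257 - 7399255232 = -7396492975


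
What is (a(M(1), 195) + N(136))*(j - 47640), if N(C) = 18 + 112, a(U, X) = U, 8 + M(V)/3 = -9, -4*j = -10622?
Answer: -7107551/2 ≈ -3.5538e+6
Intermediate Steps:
j = 5311/2 (j = -1/4*(-10622) = 5311/2 ≈ 2655.5)
M(V) = -51 (M(V) = -24 + 3*(-9) = -24 - 27 = -51)
N(C) = 130
(a(M(1), 195) + N(136))*(j - 47640) = (-51 + 130)*(5311/2 - 47640) = 79*(-89969/2) = -7107551/2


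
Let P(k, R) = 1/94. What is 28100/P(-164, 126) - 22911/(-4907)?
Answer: 1851624673/701 ≈ 2.6414e+6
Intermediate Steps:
P(k, R) = 1/94
28100/P(-164, 126) - 22911/(-4907) = 28100/(1/94) - 22911/(-4907) = 28100*94 - 22911*(-1/4907) = 2641400 + 3273/701 = 1851624673/701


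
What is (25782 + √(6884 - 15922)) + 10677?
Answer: 36459 + I*√9038 ≈ 36459.0 + 95.068*I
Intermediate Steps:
(25782 + √(6884 - 15922)) + 10677 = (25782 + √(-9038)) + 10677 = (25782 + I*√9038) + 10677 = 36459 + I*√9038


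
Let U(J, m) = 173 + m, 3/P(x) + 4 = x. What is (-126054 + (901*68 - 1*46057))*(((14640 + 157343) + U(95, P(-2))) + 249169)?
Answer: -93401743107/2 ≈ -4.6701e+10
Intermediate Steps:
P(x) = 3/(-4 + x)
(-126054 + (901*68 - 1*46057))*(((14640 + 157343) + U(95, P(-2))) + 249169) = (-126054 + (901*68 - 1*46057))*(((14640 + 157343) + (173 + 3/(-4 - 2))) + 249169) = (-126054 + (61268 - 46057))*((171983 + (173 + 3/(-6))) + 249169) = (-126054 + 15211)*((171983 + (173 + 3*(-1/6))) + 249169) = -110843*((171983 + (173 - 1/2)) + 249169) = -110843*((171983 + 345/2) + 249169) = -110843*(344311/2 + 249169) = -110843*842649/2 = -93401743107/2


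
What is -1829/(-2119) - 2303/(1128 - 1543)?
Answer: 5639092/879385 ≈ 6.4125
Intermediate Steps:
-1829/(-2119) - 2303/(1128 - 1543) = -1829*(-1/2119) - 2303/(-415) = 1829/2119 - 2303*(-1/415) = 1829/2119 + 2303/415 = 5639092/879385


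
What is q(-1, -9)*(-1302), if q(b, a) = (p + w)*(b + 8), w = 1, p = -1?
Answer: 0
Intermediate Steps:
q(b, a) = 0 (q(b, a) = (-1 + 1)*(b + 8) = 0*(8 + b) = 0)
q(-1, -9)*(-1302) = 0*(-1302) = 0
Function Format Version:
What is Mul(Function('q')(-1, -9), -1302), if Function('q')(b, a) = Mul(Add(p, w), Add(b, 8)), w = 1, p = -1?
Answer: 0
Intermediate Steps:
Function('q')(b, a) = 0 (Function('q')(b, a) = Mul(Add(-1, 1), Add(b, 8)) = Mul(0, Add(8, b)) = 0)
Mul(Function('q')(-1, -9), -1302) = Mul(0, -1302) = 0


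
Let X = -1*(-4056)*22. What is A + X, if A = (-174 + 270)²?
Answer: 98448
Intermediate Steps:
X = 89232 (X = 4056*22 = 89232)
A = 9216 (A = 96² = 9216)
A + X = 9216 + 89232 = 98448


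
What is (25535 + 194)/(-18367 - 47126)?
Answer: -25729/65493 ≈ -0.39285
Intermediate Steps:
(25535 + 194)/(-18367 - 47126) = 25729/(-65493) = 25729*(-1/65493) = -25729/65493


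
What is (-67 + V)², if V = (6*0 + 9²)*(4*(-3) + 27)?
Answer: 1317904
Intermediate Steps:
V = 1215 (V = (0 + 81)*(-12 + 27) = 81*15 = 1215)
(-67 + V)² = (-67 + 1215)² = 1148² = 1317904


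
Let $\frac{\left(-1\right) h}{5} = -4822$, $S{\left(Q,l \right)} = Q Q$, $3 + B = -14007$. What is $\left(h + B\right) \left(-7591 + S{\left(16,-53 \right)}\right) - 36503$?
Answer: $-74120003$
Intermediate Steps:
$B = -14010$ ($B = -3 - 14007 = -14010$)
$S{\left(Q,l \right)} = Q^{2}$
$h = 24110$ ($h = \left(-5\right) \left(-4822\right) = 24110$)
$\left(h + B\right) \left(-7591 + S{\left(16,-53 \right)}\right) - 36503 = \left(24110 - 14010\right) \left(-7591 + 16^{2}\right) - 36503 = 10100 \left(-7591 + 256\right) - 36503 = 10100 \left(-7335\right) - 36503 = -74083500 - 36503 = -74120003$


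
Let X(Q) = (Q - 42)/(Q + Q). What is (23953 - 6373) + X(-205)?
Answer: 7208047/410 ≈ 17581.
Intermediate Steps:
X(Q) = (-42 + Q)/(2*Q) (X(Q) = (-42 + Q)/((2*Q)) = (-42 + Q)*(1/(2*Q)) = (-42 + Q)/(2*Q))
(23953 - 6373) + X(-205) = (23953 - 6373) + (½)*(-42 - 205)/(-205) = 17580 + (½)*(-1/205)*(-247) = 17580 + 247/410 = 7208047/410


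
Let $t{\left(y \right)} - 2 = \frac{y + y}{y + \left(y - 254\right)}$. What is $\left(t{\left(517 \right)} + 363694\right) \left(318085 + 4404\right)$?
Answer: $\frac{45742470870973}{390} \approx 1.1729 \cdot 10^{11}$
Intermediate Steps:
$t{\left(y \right)} = 2 + \frac{2 y}{-254 + 2 y}$ ($t{\left(y \right)} = 2 + \frac{y + y}{y + \left(y - 254\right)} = 2 + \frac{2 y}{y + \left(-254 + y\right)} = 2 + \frac{2 y}{-254 + 2 y}$)
$\left(t{\left(517 \right)} + 363694\right) \left(318085 + 4404\right) = \left(\frac{-254 + 3 \cdot 517}{-127 + 517} + 363694\right) \left(318085 + 4404\right) = \left(\frac{-254 + 1551}{390} + 363694\right) 322489 = \left(\frac{1}{390} \cdot 1297 + 363694\right) 322489 = \left(\frac{1297}{390} + 363694\right) 322489 = \frac{141841957}{390} \cdot 322489 = \frac{45742470870973}{390}$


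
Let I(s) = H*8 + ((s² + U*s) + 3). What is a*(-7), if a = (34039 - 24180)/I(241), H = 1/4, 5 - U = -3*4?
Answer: -69013/62183 ≈ -1.1098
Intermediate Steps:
U = 17 (U = 5 - (-3)*4 = 5 - 1*(-12) = 5 + 12 = 17)
H = ¼ ≈ 0.25000
I(s) = 5 + s² + 17*s (I(s) = (¼)*8 + ((s² + 17*s) + 3) = 2 + (3 + s² + 17*s) = 5 + s² + 17*s)
a = 9859/62183 (a = (34039 - 24180)/(5 + 241² + 17*241) = 9859/(5 + 58081 + 4097) = 9859/62183 ≈ 0.15855)
a*(-7) = (9859/62183)*(-7) = -69013/62183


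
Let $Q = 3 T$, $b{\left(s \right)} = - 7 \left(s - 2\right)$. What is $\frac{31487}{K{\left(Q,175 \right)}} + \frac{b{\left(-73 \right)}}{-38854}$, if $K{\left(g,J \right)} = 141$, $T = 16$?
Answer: $\frac{1223321873}{5478414} \approx 223.3$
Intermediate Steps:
$b{\left(s \right)} = 14 - 7 s$ ($b{\left(s \right)} = - 7 \left(-2 + s\right) = 14 - 7 s$)
$Q = 48$ ($Q = 3 \cdot 16 = 48$)
$\frac{31487}{K{\left(Q,175 \right)}} + \frac{b{\left(-73 \right)}}{-38854} = \frac{31487}{141} + \frac{14 - -511}{-38854} = 31487 \cdot \frac{1}{141} + \left(14 + 511\right) \left(- \frac{1}{38854}\right) = \frac{31487}{141} + 525 \left(- \frac{1}{38854}\right) = \frac{31487}{141} - \frac{525}{38854} = \frac{1223321873}{5478414}$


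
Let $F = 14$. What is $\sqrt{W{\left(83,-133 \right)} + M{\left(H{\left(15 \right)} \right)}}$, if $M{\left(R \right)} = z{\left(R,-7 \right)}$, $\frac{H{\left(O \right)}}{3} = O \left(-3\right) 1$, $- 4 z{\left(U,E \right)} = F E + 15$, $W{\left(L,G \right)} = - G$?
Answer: $\frac{\sqrt{615}}{2} \approx 12.4$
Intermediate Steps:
$z{\left(U,E \right)} = - \frac{15}{4} - \frac{7 E}{2}$ ($z{\left(U,E \right)} = - \frac{14 E + 15}{4} = - \frac{15 + 14 E}{4} = - \frac{15}{4} - \frac{7 E}{2}$)
$H{\left(O \right)} = - 9 O$ ($H{\left(O \right)} = 3 O \left(-3\right) 1 = 3 - 3 O 1 = 3 \left(- 3 O\right) = - 9 O$)
$M{\left(R \right)} = \frac{83}{4}$ ($M{\left(R \right)} = - \frac{15}{4} - - \frac{49}{2} = - \frac{15}{4} + \frac{49}{2} = \frac{83}{4}$)
$\sqrt{W{\left(83,-133 \right)} + M{\left(H{\left(15 \right)} \right)}} = \sqrt{\left(-1\right) \left(-133\right) + \frac{83}{4}} = \sqrt{133 + \frac{83}{4}} = \sqrt{\frac{615}{4}} = \frac{\sqrt{615}}{2}$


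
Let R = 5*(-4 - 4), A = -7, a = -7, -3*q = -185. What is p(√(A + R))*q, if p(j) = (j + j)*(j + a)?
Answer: -17390/3 - 2590*I*√47/3 ≈ -5796.7 - 5918.7*I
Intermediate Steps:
q = 185/3 (q = -⅓*(-185) = 185/3 ≈ 61.667)
R = -40 (R = 5*(-8) = -40)
p(j) = 2*j*(-7 + j) (p(j) = (j + j)*(j - 7) = (2*j)*(-7 + j) = 2*j*(-7 + j))
p(√(A + R))*q = (2*√(-7 - 40)*(-7 + √(-7 - 40)))*(185/3) = (2*√(-47)*(-7 + √(-47)))*(185/3) = (2*(I*√47)*(-7 + I*√47))*(185/3) = (2*I*√47*(-7 + I*√47))*(185/3) = 370*I*√47*(-7 + I*√47)/3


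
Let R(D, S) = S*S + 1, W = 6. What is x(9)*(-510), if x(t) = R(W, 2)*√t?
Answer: -7650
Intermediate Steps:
R(D, S) = 1 + S² (R(D, S) = S² + 1 = 1 + S²)
x(t) = 5*√t (x(t) = (1 + 2²)*√t = (1 + 4)*√t = 5*√t)
x(9)*(-510) = (5*√9)*(-510) = (5*3)*(-510) = 15*(-510) = -7650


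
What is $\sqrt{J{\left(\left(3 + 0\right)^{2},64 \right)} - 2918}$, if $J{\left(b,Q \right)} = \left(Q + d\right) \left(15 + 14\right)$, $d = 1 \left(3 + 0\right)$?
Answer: $5 i \sqrt{39} \approx 31.225 i$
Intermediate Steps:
$d = 3$ ($d = 1 \cdot 3 = 3$)
$J{\left(b,Q \right)} = 87 + 29 Q$ ($J{\left(b,Q \right)} = \left(Q + 3\right) \left(15 + 14\right) = \left(3 + Q\right) 29 = 87 + 29 Q$)
$\sqrt{J{\left(\left(3 + 0\right)^{2},64 \right)} - 2918} = \sqrt{\left(87 + 29 \cdot 64\right) - 2918} = \sqrt{\left(87 + 1856\right) - 2918} = \sqrt{1943 - 2918} = \sqrt{-975} = 5 i \sqrt{39}$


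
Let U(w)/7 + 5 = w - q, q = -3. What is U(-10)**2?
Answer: 7056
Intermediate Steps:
U(w) = -14 + 7*w (U(w) = -35 + 7*(w - 1*(-3)) = -35 + 7*(w + 3) = -35 + 7*(3 + w) = -35 + (21 + 7*w) = -14 + 7*w)
U(-10)**2 = (-14 + 7*(-10))**2 = (-14 - 70)**2 = (-84)**2 = 7056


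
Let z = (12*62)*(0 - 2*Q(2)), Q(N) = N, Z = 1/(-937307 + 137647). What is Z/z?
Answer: 1/2379788160 ≈ 4.2021e-10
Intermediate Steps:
Z = -1/799660 (Z = 1/(-799660) = -1/799660 ≈ -1.2505e-6)
z = -2976 (z = (12*62)*(0 - 2*2) = 744*(0 - 4) = 744*(-4) = -2976)
Z/z = -1/799660/(-2976) = -1/799660*(-1/2976) = 1/2379788160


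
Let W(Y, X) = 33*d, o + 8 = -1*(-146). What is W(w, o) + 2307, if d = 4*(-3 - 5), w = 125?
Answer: 1251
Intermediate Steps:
o = 138 (o = -8 - 1*(-146) = -8 + 146 = 138)
d = -32 (d = 4*(-8) = -32)
W(Y, X) = -1056 (W(Y, X) = 33*(-32) = -1056)
W(w, o) + 2307 = -1056 + 2307 = 1251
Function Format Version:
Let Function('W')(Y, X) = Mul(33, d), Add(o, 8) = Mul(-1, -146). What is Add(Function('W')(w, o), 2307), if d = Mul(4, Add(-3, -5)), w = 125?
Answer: 1251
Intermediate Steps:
o = 138 (o = Add(-8, Mul(-1, -146)) = Add(-8, 146) = 138)
d = -32 (d = Mul(4, -8) = -32)
Function('W')(Y, X) = -1056 (Function('W')(Y, X) = Mul(33, -32) = -1056)
Add(Function('W')(w, o), 2307) = Add(-1056, 2307) = 1251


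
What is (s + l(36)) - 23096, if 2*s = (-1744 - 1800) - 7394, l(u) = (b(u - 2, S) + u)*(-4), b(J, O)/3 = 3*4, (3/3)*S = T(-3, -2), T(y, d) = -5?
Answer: -28853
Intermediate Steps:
S = -5
b(J, O) = 36 (b(J, O) = 3*(3*4) = 3*12 = 36)
l(u) = -144 - 4*u (l(u) = (36 + u)*(-4) = -144 - 4*u)
s = -5469 (s = ((-1744 - 1800) - 7394)/2 = (-3544 - 7394)/2 = (½)*(-10938) = -5469)
(s + l(36)) - 23096 = (-5469 + (-144 - 4*36)) - 23096 = (-5469 + (-144 - 144)) - 23096 = (-5469 - 288) - 23096 = -5757 - 23096 = -28853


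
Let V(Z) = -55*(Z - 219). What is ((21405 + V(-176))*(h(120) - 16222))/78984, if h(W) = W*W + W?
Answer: -18351815/19746 ≈ -929.39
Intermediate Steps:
h(W) = W + W**2 (h(W) = W**2 + W = W + W**2)
V(Z) = 12045 - 55*Z (V(Z) = -55*(-219 + Z) = 12045 - 55*Z)
((21405 + V(-176))*(h(120) - 16222))/78984 = ((21405 + (12045 - 55*(-176)))*(120*(1 + 120) - 16222))/78984 = ((21405 + (12045 + 9680))*(120*121 - 16222))*(1/78984) = ((21405 + 21725)*(14520 - 16222))*(1/78984) = (43130*(-1702))*(1/78984) = -73407260*1/78984 = -18351815/19746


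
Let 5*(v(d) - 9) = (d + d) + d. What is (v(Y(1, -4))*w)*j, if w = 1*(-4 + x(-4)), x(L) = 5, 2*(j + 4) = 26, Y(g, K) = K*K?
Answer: 837/5 ≈ 167.40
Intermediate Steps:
Y(g, K) = K²
j = 9 (j = -4 + (½)*26 = -4 + 13 = 9)
v(d) = 9 + 3*d/5 (v(d) = 9 + ((d + d) + d)/5 = 9 + (2*d + d)/5 = 9 + (3*d)/5 = 9 + 3*d/5)
w = 1 (w = 1*(-4 + 5) = 1*1 = 1)
(v(Y(1, -4))*w)*j = ((9 + (⅗)*(-4)²)*1)*9 = ((9 + (⅗)*16)*1)*9 = ((9 + 48/5)*1)*9 = ((93/5)*1)*9 = (93/5)*9 = 837/5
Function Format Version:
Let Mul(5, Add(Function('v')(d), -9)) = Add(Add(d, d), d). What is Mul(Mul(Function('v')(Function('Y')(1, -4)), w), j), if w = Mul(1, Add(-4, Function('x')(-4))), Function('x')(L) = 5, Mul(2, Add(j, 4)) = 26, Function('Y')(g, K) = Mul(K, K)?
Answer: Rational(837, 5) ≈ 167.40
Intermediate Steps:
Function('Y')(g, K) = Pow(K, 2)
j = 9 (j = Add(-4, Mul(Rational(1, 2), 26)) = Add(-4, 13) = 9)
Function('v')(d) = Add(9, Mul(Rational(3, 5), d)) (Function('v')(d) = Add(9, Mul(Rational(1, 5), Add(Add(d, d), d))) = Add(9, Mul(Rational(1, 5), Add(Mul(2, d), d))) = Add(9, Mul(Rational(1, 5), Mul(3, d))) = Add(9, Mul(Rational(3, 5), d)))
w = 1 (w = Mul(1, Add(-4, 5)) = Mul(1, 1) = 1)
Mul(Mul(Function('v')(Function('Y')(1, -4)), w), j) = Mul(Mul(Add(9, Mul(Rational(3, 5), Pow(-4, 2))), 1), 9) = Mul(Mul(Add(9, Mul(Rational(3, 5), 16)), 1), 9) = Mul(Mul(Add(9, Rational(48, 5)), 1), 9) = Mul(Mul(Rational(93, 5), 1), 9) = Mul(Rational(93, 5), 9) = Rational(837, 5)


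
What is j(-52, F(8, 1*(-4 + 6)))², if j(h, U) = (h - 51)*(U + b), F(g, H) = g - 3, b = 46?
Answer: 27594009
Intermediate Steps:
F(g, H) = -3 + g
j(h, U) = (-51 + h)*(46 + U) (j(h, U) = (h - 51)*(U + 46) = (-51 + h)*(46 + U))
j(-52, F(8, 1*(-4 + 6)))² = (-2346 - 51*(-3 + 8) + 46*(-52) + (-3 + 8)*(-52))² = (-2346 - 51*5 - 2392 + 5*(-52))² = (-2346 - 255 - 2392 - 260)² = (-5253)² = 27594009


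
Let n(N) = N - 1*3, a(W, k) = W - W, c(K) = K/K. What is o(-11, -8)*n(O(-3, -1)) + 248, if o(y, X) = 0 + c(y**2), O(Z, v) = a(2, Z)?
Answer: 245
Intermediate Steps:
c(K) = 1
a(W, k) = 0
O(Z, v) = 0
o(y, X) = 1 (o(y, X) = 0 + 1 = 1)
n(N) = -3 + N (n(N) = N - 3 = -3 + N)
o(-11, -8)*n(O(-3, -1)) + 248 = 1*(-3 + 0) + 248 = 1*(-3) + 248 = -3 + 248 = 245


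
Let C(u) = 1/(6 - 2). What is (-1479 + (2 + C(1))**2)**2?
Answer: 556157889/256 ≈ 2.1725e+6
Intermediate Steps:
C(u) = 1/4
(-1479 + (2 + C(1))**2)**2 = (-1479 + (2 + 1/4)**2)**2 = (-1479 + (9/4)**2)**2 = (-1479 + 81/16)**2 = (-23583/16)**2 = 556157889/256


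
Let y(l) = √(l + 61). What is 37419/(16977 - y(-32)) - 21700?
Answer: -6253706187637/288218500 + 37419*√29/288218500 ≈ -21698.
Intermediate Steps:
y(l) = √(61 + l)
37419/(16977 - y(-32)) - 21700 = 37419/(16977 - √(61 - 32)) - 21700 = 37419/(16977 - √29) - 21700 = -21700 + 37419/(16977 - √29)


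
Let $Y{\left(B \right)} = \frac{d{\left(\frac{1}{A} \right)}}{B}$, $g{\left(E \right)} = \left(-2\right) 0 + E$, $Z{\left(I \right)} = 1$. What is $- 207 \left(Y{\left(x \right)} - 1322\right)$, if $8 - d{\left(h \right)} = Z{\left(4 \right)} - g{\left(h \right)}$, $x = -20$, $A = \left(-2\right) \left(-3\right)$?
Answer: $\frac{10949127}{40} \approx 2.7373 \cdot 10^{5}$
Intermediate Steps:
$A = 6$
$g{\left(E \right)} = E$ ($g{\left(E \right)} = 0 + E = E$)
$d{\left(h \right)} = 7 + h$ ($d{\left(h \right)} = 8 - \left(1 - h\right) = 8 + \left(-1 + h\right) = 7 + h$)
$Y{\left(B \right)} = \frac{43}{6 B}$ ($Y{\left(B \right)} = \frac{7 + \frac{1}{6}}{B} = \frac{43}{6 B}$)
$- 207 \left(Y{\left(x \right)} - 1322\right) = - 207 \left(\frac{43}{6 \left(-20\right)} - 1322\right) = - 207 \left(\frac{43}{6} \left(- \frac{1}{20}\right) - 1322\right) = - 207 \left(- \frac{43}{120} - 1322\right) = \left(-207\right) \left(- \frac{158683}{120}\right) = \frac{10949127}{40}$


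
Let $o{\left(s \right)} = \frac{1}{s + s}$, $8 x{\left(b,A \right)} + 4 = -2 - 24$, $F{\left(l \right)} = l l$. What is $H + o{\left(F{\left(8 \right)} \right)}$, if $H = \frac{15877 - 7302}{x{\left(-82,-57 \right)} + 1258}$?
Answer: $\frac{4395417}{642176} \approx 6.8446$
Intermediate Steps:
$F{\left(l \right)} = l^{2}$
$x{\left(b,A \right)} = - \frac{15}{4}$ ($x{\left(b,A \right)} = - \frac{1}{2} + \frac{-2 - 24}{8} = - \frac{1}{2} + \frac{1}{8} \left(-26\right) = - \frac{1}{2} - \frac{13}{4} = - \frac{15}{4}$)
$o{\left(s \right)} = \frac{1}{2 s}$
$H = \frac{34300}{5017}$ ($H = \frac{15877 - 7302}{- \frac{15}{4} + 1258} = \frac{8575}{\frac{5017}{4}} = 8575 \cdot \frac{4}{5017} = \frac{34300}{5017} \approx 6.8368$)
$H + o{\left(F{\left(8 \right)} \right)} = \frac{34300}{5017} + \frac{1}{2 \cdot 8^{2}} = \frac{34300}{5017} + \frac{1}{2 \cdot 64} = \frac{34300}{5017} + \frac{1}{2} \cdot \frac{1}{64} = \frac{34300}{5017} + \frac{1}{128} = \frac{4395417}{642176}$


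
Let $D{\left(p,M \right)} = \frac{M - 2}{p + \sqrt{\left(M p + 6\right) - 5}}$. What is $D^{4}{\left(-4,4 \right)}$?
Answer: $\frac{16}{\left(4 - i \sqrt{15}\right)^{4}} \approx -0.016615 + 0.0010736 i$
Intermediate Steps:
$D{\left(p,M \right)} = \frac{-2 + M}{p + \sqrt{1 + M p}}$ ($D{\left(p,M \right)} = \frac{-2 + M}{p + \sqrt{\left(6 + M p\right) - 5}} = \frac{-2 + M}{p + \sqrt{1 + M p}}$)
$D^{4}{\left(-4,4 \right)} = \left(\frac{-2 + 4}{-4 + \sqrt{1 + 4 \left(-4\right)}}\right)^{4} = \left(\frac{1}{-4 + \sqrt{1 - 16}} \cdot 2\right)^{4} = \left(\frac{1}{-4 + \sqrt{-15}} \cdot 2\right)^{4} = \left(\frac{1}{-4 + i \sqrt{15}} \cdot 2\right)^{4} = \left(\frac{2}{-4 + i \sqrt{15}}\right)^{4} = \frac{16}{\left(-4 + i \sqrt{15}\right)^{4}}$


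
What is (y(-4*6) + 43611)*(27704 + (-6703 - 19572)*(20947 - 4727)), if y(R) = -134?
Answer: -18527845111692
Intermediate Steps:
(y(-4*6) + 43611)*(27704 + (-6703 - 19572)*(20947 - 4727)) = (-134 + 43611)*(27704 + (-6703 - 19572)*(20947 - 4727)) = 43477*(27704 - 26275*16220) = 43477*(27704 - 426180500) = 43477*(-426152796) = -18527845111692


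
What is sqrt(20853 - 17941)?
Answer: 4*sqrt(182) ≈ 53.963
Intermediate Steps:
sqrt(20853 - 17941) = sqrt(2912) = 4*sqrt(182)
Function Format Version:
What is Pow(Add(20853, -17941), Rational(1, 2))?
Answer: Mul(4, Pow(182, Rational(1, 2))) ≈ 53.963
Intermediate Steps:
Pow(Add(20853, -17941), Rational(1, 2)) = Pow(2912, Rational(1, 2)) = Mul(4, Pow(182, Rational(1, 2)))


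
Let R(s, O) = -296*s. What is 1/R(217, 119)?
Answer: -1/64232 ≈ -1.5569e-5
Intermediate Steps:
1/R(217, 119) = 1/(-296*217) = 1/(-64232) = -1/64232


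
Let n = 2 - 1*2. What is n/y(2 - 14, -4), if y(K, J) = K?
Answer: 0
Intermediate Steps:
n = 0 (n = 2 - 2 = 0)
n/y(2 - 14, -4) = 0/(2 - 14) = 0/(-12) = -1/12*0 = 0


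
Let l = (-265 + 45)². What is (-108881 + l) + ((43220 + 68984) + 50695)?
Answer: 102418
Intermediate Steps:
l = 48400 (l = (-220)² = 48400)
(-108881 + l) + ((43220 + 68984) + 50695) = (-108881 + 48400) + ((43220 + 68984) + 50695) = -60481 + (112204 + 50695) = -60481 + 162899 = 102418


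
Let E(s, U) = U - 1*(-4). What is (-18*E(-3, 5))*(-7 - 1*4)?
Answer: 1782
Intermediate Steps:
E(s, U) = 4 + U (E(s, U) = U + 4 = 4 + U)
(-18*E(-3, 5))*(-7 - 1*4) = (-18*(4 + 5))*(-7 - 1*4) = (-18*9)*(-7 - 4) = -162*(-11) = 1782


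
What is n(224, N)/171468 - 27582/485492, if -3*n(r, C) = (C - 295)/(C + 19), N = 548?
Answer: -26119752919/459746844732 ≈ -0.056813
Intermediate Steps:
n(r, C) = -(-295 + C)/(3*(19 + C)) (n(r, C) = -(C - 295)/(3*(C + 19)) = -(-295 + C)/(3*(19 + C)))
n(224, N)/171468 - 27582/485492 = ((295 - 1*548)/(3*(19 + 548)))/171468 - 27582/485492 = ((1/3)*(295 - 548)/567)*(1/171468) - 27582*1/485492 = ((1/3)*(1/567)*(-253))*(1/171468) - 13791/242746 = -253/1701*1/171468 - 13791/242746 = -23/26515188 - 13791/242746 = -26119752919/459746844732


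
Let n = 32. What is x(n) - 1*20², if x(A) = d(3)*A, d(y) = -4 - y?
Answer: -624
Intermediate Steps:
x(A) = -7*A (x(A) = (-4 - 1*3)*A = (-4 - 3)*A = -7*A)
x(n) - 1*20² = -7*32 - 1*20² = -224 - 1*400 = -224 - 400 = -624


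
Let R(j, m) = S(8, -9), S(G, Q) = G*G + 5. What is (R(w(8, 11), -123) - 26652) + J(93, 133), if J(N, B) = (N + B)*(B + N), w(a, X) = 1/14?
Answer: 24493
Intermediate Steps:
w(a, X) = 1/14 (w(a, X) = 1*(1/14) = 1/14)
S(G, Q) = 5 + G**2 (S(G, Q) = G**2 + 5 = 5 + G**2)
J(N, B) = (B + N)**2 (J(N, B) = (B + N)*(B + N) = (B + N)**2)
R(j, m) = 69 (R(j, m) = 5 + 8**2 = 5 + 64 = 69)
(R(w(8, 11), -123) - 26652) + J(93, 133) = (69 - 26652) + (133 + 93)**2 = -26583 + 226**2 = -26583 + 51076 = 24493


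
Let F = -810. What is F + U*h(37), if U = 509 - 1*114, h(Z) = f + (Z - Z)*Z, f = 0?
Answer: -810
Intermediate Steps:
h(Z) = 0 (h(Z) = 0 + (Z - Z)*Z = 0 + 0*Z = 0 + 0 = 0)
U = 395 (U = 509 - 114 = 395)
F + U*h(37) = -810 + 395*0 = -810 + 0 = -810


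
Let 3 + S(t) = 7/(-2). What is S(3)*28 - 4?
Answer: -186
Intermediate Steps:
S(t) = -13/2 (S(t) = -3 + 7/(-2) = -3 + 7*(-1/2) = -3 - 7/2 = -13/2)
S(3)*28 - 4 = -13/2*28 - 4 = -182 - 4 = -186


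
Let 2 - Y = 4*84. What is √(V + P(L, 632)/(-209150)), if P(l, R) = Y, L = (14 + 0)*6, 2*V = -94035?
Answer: I*√82268816111506/41830 ≈ 216.84*I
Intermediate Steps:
V = -94035/2 (V = (½)*(-94035) = -94035/2 ≈ -47018.)
L = 84 (L = 14*6 = 84)
Y = -334 (Y = 2 - 4*84 = 2 - 1*336 = 2 - 336 = -334)
P(l, R) = -334
√(V + P(L, 632)/(-209150)) = √(-94035/2 - 334/(-209150)) = √(-94035/2 - 334*(-1/209150)) = √(-94035/2 + 167/104575) = √(-9833709791/209150) = I*√82268816111506/41830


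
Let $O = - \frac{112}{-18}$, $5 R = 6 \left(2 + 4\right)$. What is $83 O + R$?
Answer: $\frac{23564}{45} \approx 523.64$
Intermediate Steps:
$R = \frac{36}{5}$ ($R = \frac{6 \left(2 + 4\right)}{5} = \frac{6 \cdot 6}{5} = \frac{1}{5} \cdot 36 = \frac{36}{5} \approx 7.2$)
$O = \frac{56}{9}$ ($O = \left(-112\right) \left(- \frac{1}{18}\right) = \frac{56}{9} \approx 6.2222$)
$83 O + R = 83 \cdot \frac{56}{9} + \frac{36}{5} = \frac{4648}{9} + \frac{36}{5} = \frac{23564}{45}$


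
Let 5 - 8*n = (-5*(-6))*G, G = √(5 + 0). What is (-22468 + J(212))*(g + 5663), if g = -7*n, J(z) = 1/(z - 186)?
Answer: -26444655923/208 - 61337535*√5/104 ≈ -1.2846e+8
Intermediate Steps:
J(z) = 1/(-186 + z)
G = √5 ≈ 2.2361
n = 5/8 - 15*√5/4 (n = 5/8 - (-5*(-6))*√5/8 = 5/8 - 15*√5/4 ≈ -7.7603)
g = -35/8 + 105*√5/4 (g = -7*(5/8 - 15*√5/4) = -35/8 + 105*√5/4 ≈ 54.322)
(-22468 + J(212))*(g + 5663) = (-22468 + 1/(-186 + 212))*((-35/8 + 105*√5/4) + 5663) = (-22468 + 1/26)*(45269/8 + 105*√5/4) = -584167*(45269/8 + 105*√5/4)/26 = -26444655923/208 - 61337535*√5/104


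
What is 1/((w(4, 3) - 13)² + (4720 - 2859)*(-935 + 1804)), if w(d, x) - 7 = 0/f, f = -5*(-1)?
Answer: 1/1617245 ≈ 6.1834e-7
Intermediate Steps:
f = 5
w(d, x) = 7 (w(d, x) = 7 + 0/5 = 7 + 0*(⅕) = 7 + 0 = 7)
1/((w(4, 3) - 13)² + (4720 - 2859)*(-935 + 1804)) = 1/((7 - 13)² + (4720 - 2859)*(-935 + 1804)) = 1/((-6)² + 1861*869) = 1/(36 + 1617209) = 1/1617245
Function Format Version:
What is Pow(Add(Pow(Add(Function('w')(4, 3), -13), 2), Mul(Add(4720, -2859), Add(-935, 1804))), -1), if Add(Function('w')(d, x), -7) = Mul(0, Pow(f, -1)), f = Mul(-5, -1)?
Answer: Rational(1, 1617245) ≈ 6.1834e-7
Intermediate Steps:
f = 5
Function('w')(d, x) = 7 (Function('w')(d, x) = Add(7, Mul(0, Pow(5, -1))) = Add(7, Mul(0, Rational(1, 5))) = Add(7, 0) = 7)
Pow(Add(Pow(Add(Function('w')(4, 3), -13), 2), Mul(Add(4720, -2859), Add(-935, 1804))), -1) = Pow(Add(Pow(Add(7, -13), 2), Mul(Add(4720, -2859), Add(-935, 1804))), -1) = Pow(Add(Pow(-6, 2), Mul(1861, 869)), -1) = Pow(Add(36, 1617209), -1) = Pow(1617245, -1) = Rational(1, 1617245)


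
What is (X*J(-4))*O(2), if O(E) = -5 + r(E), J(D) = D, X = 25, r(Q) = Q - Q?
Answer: 500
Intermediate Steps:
r(Q) = 0
O(E) = -5 (O(E) = -5 + 0 = -5)
(X*J(-4))*O(2) = (25*(-4))*(-5) = -100*(-5) = 500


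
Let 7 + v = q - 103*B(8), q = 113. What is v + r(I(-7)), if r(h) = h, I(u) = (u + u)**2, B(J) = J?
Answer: -522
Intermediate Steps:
I(u) = 4*u**2 (I(u) = (2*u)**2 = 4*u**2)
v = -718 (v = -7 + (113 - 103*8) = -7 + (113 - 824) = -7 - 711 = -718)
v + r(I(-7)) = -718 + 4*(-7)**2 = -718 + 4*49 = -718 + 196 = -522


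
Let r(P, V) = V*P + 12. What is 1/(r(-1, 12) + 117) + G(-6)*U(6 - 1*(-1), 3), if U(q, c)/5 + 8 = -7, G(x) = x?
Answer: 52651/117 ≈ 450.01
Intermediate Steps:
U(q, c) = -75 (U(q, c) = -40 + 5*(-7) = -40 - 35 = -75)
r(P, V) = 12 + P*V (r(P, V) = P*V + 12 = 12 + P*V)
1/(r(-1, 12) + 117) + G(-6)*U(6 - 1*(-1), 3) = 1/((12 - 1*12) + 117) - 6*(-75) = 1/((12 - 12) + 117) + 450 = 1/(0 + 117) + 450 = 1/117 + 450 = 52651/117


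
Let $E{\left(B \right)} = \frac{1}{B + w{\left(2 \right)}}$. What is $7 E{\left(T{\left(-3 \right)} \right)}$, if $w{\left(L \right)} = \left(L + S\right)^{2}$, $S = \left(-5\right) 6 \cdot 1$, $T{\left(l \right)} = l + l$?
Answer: $\frac{7}{778} \approx 0.0089974$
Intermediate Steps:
$T{\left(l \right)} = 2 l$
$S = -30$ ($S = \left(-30\right) 1 = -30$)
$w{\left(L \right)} = \left(-30 + L\right)^{2}$ ($w{\left(L \right)} = \left(L - 30\right)^{2} = \left(-30 + L\right)^{2}$)
$E{\left(B \right)} = \frac{1}{784 + B}$ ($E{\left(B \right)} = \frac{1}{B + \left(-30 + 2\right)^{2}} = \frac{1}{B + \left(-28\right)^{2}} = \frac{1}{B + 784} = \frac{1}{784 + B}$)
$7 E{\left(T{\left(-3 \right)} \right)} = \frac{7}{784 + 2 \left(-3\right)} = \frac{7}{784 - 6} = \frac{7}{778}$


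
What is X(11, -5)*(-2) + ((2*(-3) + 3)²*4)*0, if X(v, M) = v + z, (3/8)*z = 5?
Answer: -146/3 ≈ -48.667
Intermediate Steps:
z = 40/3 (z = (8/3)*5 = 40/3 ≈ 13.333)
X(v, M) = 40/3 + v (X(v, M) = v + 40/3 = 40/3 + v)
X(11, -5)*(-2) + ((2*(-3) + 3)²*4)*0 = (40/3 + 11)*(-2) + ((2*(-3) + 3)²*4)*0 = (73/3)*(-2) + ((-6 + 3)²*4)*0 = -146/3 + ((-3)²*4)*0 = -146/3 + (9*4)*0 = -146/3 + 36*0 = -146/3 + 0 = -146/3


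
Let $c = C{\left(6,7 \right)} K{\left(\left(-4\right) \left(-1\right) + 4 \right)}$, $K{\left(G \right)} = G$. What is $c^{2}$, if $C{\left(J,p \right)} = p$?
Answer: $3136$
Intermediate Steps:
$c = 56$ ($c = 7 \left(\left(-4\right) \left(-1\right) + 4\right) = 7 \left(4 + 4\right) = 7 \cdot 8 = 56$)
$c^{2} = 56^{2} = 3136$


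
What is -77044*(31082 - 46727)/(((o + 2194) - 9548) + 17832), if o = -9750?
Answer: 43048335/26 ≈ 1.6557e+6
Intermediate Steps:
-77044*(31082 - 46727)/(((o + 2194) - 9548) + 17832) = -77044*(31082 - 46727)/(((-9750 + 2194) - 9548) + 17832) = -77044*(-15645/((-7556 - 9548) + 17832)) = -77044*(-15645/(-17104 + 17832)) = -77044/(728*(-1/15645)) = -77044/(-104/2235) = -77044*(-2235/104) = 43048335/26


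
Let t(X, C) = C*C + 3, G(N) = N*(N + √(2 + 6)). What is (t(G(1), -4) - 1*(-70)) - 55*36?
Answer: -1891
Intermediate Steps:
G(N) = N*(N + 2*√2) (G(N) = N*(N + √8) = N*(N + 2*√2))
t(X, C) = 3 + C² (t(X, C) = C² + 3 = 3 + C²)
(t(G(1), -4) - 1*(-70)) - 55*36 = ((3 + (-4)²) - 1*(-70)) - 55*36 = ((3 + 16) + 70) - 1980 = (19 + 70) - 1980 = 89 - 1980 = -1891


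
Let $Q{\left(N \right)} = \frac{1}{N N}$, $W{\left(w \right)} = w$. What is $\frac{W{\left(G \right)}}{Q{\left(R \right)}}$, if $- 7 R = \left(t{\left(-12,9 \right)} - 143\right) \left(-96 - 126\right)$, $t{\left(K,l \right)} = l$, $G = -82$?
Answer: $- \frac{72565367328}{49} \approx -1.4809 \cdot 10^{9}$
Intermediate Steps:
$R = - \frac{29748}{7}$ ($R = - \frac{\left(9 - 143\right) \left(-96 - 126\right)}{7} = - \frac{\left(-134\right) \left(-222\right)}{7} = \left(- \frac{1}{7}\right) 29748 = - \frac{29748}{7} \approx -4249.7$)
$Q{\left(N \right)} = \frac{1}{N^{2}}$
$\frac{W{\left(G \right)}}{Q{\left(R \right)}} = - \frac{82}{\frac{1}{\frac{884943504}{49}}} = - \frac{82}{\frac{49}{884943504}} = \left(-82\right) \frac{884943504}{49} = - \frac{72565367328}{49}$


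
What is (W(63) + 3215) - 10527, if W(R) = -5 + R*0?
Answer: -7317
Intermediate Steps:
W(R) = -5 (W(R) = -5 + 0 = -5)
(W(63) + 3215) - 10527 = (-5 + 3215) - 10527 = 3210 - 10527 = -7317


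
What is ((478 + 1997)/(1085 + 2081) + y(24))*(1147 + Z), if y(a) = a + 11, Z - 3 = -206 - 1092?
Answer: -8383090/1583 ≈ -5295.7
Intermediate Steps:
Z = -1295 (Z = 3 + (-206 - 1092) = 3 - 1298 = -1295)
y(a) = 11 + a
((478 + 1997)/(1085 + 2081) + y(24))*(1147 + Z) = ((478 + 1997)/(1085 + 2081) + (11 + 24))*(1147 - 1295) = (2475/3166 + 35)*(-148) = (113285/3166)*(-148) = -8383090/1583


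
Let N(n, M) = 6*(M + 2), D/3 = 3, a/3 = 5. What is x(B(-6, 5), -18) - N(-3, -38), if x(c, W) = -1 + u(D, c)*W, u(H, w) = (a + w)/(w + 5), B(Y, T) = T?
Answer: 179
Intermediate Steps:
a = 15 (a = 3*5 = 15)
D = 9 (D = 3*3 = 9)
N(n, M) = 12 + 6*M (N(n, M) = 6*(2 + M) = 12 + 6*M)
u(H, w) = (15 + w)/(5 + w) (u(H, w) = (15 + w)/(w + 5) = (15 + w)/(5 + w))
x(c, W) = -1 + W*(15 + c)/(5 + c) (x(c, W) = -1 + ((15 + c)/(5 + c))*W = -1 + W*(15 + c)/(5 + c))
x(B(-6, 5), -18) - N(-3, -38) = (-5 - 1*5 - 18*(15 + 5))/(5 + 5) - (12 + 6*(-38)) = (-5 - 5 - 18*20)/10 - (12 - 228) = (-5 - 5 - 360)/10 - 1*(-216) = (1/10)*(-370) + 216 = -37 + 216 = 179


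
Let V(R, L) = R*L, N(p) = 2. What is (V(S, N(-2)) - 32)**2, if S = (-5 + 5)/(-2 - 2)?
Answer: 1024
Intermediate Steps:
S = 0 (S = 0/(-4) = 0*(-1/4) = 0)
V(R, L) = L*R
(V(S, N(-2)) - 32)**2 = (2*0 - 32)**2 = (0 - 32)**2 = (-32)**2 = 1024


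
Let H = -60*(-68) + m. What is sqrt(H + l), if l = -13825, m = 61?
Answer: 6*I*sqrt(269) ≈ 98.407*I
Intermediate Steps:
H = 4141 (H = -60*(-68) + 61 = 4080 + 61 = 4141)
sqrt(H + l) = sqrt(4141 - 13825) = sqrt(-9684) = 6*I*sqrt(269)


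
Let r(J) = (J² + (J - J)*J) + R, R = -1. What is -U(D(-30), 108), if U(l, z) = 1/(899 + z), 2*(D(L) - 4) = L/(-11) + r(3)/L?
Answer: -1/1007 ≈ -0.00099305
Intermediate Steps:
r(J) = -1 + J² (r(J) = (J² + (J - J)*J) - 1 = (J² + 0*J) - 1 = (J² + 0) - 1 = J² - 1 = -1 + J²)
D(L) = 4 + 4/L - L/22 (D(L) = 4 + (L/(-11) + (-1 + 3²)/L)/2 = 4 + (L*(-1/11) + (-1 + 9)/L)/2 = 4 + (-L/11 + 8/L)/2 = 4 + (8/L - L/11)/2 = 4 + (4/L - L/22) = 4 + 4/L - L/22)
-U(D(-30), 108) = -1/(899 + 108) = -1/1007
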